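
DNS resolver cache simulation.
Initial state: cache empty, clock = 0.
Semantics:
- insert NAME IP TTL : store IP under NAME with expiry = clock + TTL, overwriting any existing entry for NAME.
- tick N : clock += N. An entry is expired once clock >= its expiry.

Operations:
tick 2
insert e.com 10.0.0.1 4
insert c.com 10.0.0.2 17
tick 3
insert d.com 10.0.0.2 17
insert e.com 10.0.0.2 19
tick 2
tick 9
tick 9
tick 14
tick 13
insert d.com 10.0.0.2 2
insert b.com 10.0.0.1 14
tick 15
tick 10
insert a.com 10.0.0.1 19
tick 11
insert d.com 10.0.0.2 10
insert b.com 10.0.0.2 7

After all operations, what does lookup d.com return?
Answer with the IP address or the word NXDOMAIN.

Answer: 10.0.0.2

Derivation:
Op 1: tick 2 -> clock=2.
Op 2: insert e.com -> 10.0.0.1 (expiry=2+4=6). clock=2
Op 3: insert c.com -> 10.0.0.2 (expiry=2+17=19). clock=2
Op 4: tick 3 -> clock=5.
Op 5: insert d.com -> 10.0.0.2 (expiry=5+17=22). clock=5
Op 6: insert e.com -> 10.0.0.2 (expiry=5+19=24). clock=5
Op 7: tick 2 -> clock=7.
Op 8: tick 9 -> clock=16.
Op 9: tick 9 -> clock=25. purged={c.com,d.com,e.com}
Op 10: tick 14 -> clock=39.
Op 11: tick 13 -> clock=52.
Op 12: insert d.com -> 10.0.0.2 (expiry=52+2=54). clock=52
Op 13: insert b.com -> 10.0.0.1 (expiry=52+14=66). clock=52
Op 14: tick 15 -> clock=67. purged={b.com,d.com}
Op 15: tick 10 -> clock=77.
Op 16: insert a.com -> 10.0.0.1 (expiry=77+19=96). clock=77
Op 17: tick 11 -> clock=88.
Op 18: insert d.com -> 10.0.0.2 (expiry=88+10=98). clock=88
Op 19: insert b.com -> 10.0.0.2 (expiry=88+7=95). clock=88
lookup d.com: present, ip=10.0.0.2 expiry=98 > clock=88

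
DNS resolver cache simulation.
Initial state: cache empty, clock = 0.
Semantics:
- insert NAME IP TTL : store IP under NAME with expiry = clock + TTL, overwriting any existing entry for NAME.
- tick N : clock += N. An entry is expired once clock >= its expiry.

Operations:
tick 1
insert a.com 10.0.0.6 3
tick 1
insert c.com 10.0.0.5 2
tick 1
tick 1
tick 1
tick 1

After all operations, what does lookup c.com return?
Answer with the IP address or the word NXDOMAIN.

Answer: NXDOMAIN

Derivation:
Op 1: tick 1 -> clock=1.
Op 2: insert a.com -> 10.0.0.6 (expiry=1+3=4). clock=1
Op 3: tick 1 -> clock=2.
Op 4: insert c.com -> 10.0.0.5 (expiry=2+2=4). clock=2
Op 5: tick 1 -> clock=3.
Op 6: tick 1 -> clock=4. purged={a.com,c.com}
Op 7: tick 1 -> clock=5.
Op 8: tick 1 -> clock=6.
lookup c.com: not in cache (expired or never inserted)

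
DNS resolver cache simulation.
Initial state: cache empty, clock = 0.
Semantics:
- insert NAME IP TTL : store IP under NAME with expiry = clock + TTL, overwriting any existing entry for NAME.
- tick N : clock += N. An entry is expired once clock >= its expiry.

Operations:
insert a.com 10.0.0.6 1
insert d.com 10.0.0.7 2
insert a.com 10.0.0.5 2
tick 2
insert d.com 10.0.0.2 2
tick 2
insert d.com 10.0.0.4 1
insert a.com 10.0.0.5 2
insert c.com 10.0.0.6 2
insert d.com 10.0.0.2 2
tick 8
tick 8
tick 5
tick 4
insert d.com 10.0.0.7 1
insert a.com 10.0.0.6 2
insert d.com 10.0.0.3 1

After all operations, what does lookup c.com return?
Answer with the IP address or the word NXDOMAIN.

Op 1: insert a.com -> 10.0.0.6 (expiry=0+1=1). clock=0
Op 2: insert d.com -> 10.0.0.7 (expiry=0+2=2). clock=0
Op 3: insert a.com -> 10.0.0.5 (expiry=0+2=2). clock=0
Op 4: tick 2 -> clock=2. purged={a.com,d.com}
Op 5: insert d.com -> 10.0.0.2 (expiry=2+2=4). clock=2
Op 6: tick 2 -> clock=4. purged={d.com}
Op 7: insert d.com -> 10.0.0.4 (expiry=4+1=5). clock=4
Op 8: insert a.com -> 10.0.0.5 (expiry=4+2=6). clock=4
Op 9: insert c.com -> 10.0.0.6 (expiry=4+2=6). clock=4
Op 10: insert d.com -> 10.0.0.2 (expiry=4+2=6). clock=4
Op 11: tick 8 -> clock=12. purged={a.com,c.com,d.com}
Op 12: tick 8 -> clock=20.
Op 13: tick 5 -> clock=25.
Op 14: tick 4 -> clock=29.
Op 15: insert d.com -> 10.0.0.7 (expiry=29+1=30). clock=29
Op 16: insert a.com -> 10.0.0.6 (expiry=29+2=31). clock=29
Op 17: insert d.com -> 10.0.0.3 (expiry=29+1=30). clock=29
lookup c.com: not in cache (expired or never inserted)

Answer: NXDOMAIN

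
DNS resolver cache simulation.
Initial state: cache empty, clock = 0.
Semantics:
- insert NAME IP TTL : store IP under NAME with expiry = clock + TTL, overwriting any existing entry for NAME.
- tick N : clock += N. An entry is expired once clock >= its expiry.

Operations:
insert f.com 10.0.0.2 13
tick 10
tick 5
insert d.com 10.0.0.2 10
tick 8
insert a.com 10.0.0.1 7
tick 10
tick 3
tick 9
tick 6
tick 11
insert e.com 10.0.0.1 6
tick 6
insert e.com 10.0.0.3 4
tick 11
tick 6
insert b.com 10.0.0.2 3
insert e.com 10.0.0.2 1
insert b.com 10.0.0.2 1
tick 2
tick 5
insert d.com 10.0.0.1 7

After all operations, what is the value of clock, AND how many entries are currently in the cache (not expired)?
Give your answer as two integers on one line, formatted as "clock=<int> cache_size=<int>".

Op 1: insert f.com -> 10.0.0.2 (expiry=0+13=13). clock=0
Op 2: tick 10 -> clock=10.
Op 3: tick 5 -> clock=15. purged={f.com}
Op 4: insert d.com -> 10.0.0.2 (expiry=15+10=25). clock=15
Op 5: tick 8 -> clock=23.
Op 6: insert a.com -> 10.0.0.1 (expiry=23+7=30). clock=23
Op 7: tick 10 -> clock=33. purged={a.com,d.com}
Op 8: tick 3 -> clock=36.
Op 9: tick 9 -> clock=45.
Op 10: tick 6 -> clock=51.
Op 11: tick 11 -> clock=62.
Op 12: insert e.com -> 10.0.0.1 (expiry=62+6=68). clock=62
Op 13: tick 6 -> clock=68. purged={e.com}
Op 14: insert e.com -> 10.0.0.3 (expiry=68+4=72). clock=68
Op 15: tick 11 -> clock=79. purged={e.com}
Op 16: tick 6 -> clock=85.
Op 17: insert b.com -> 10.0.0.2 (expiry=85+3=88). clock=85
Op 18: insert e.com -> 10.0.0.2 (expiry=85+1=86). clock=85
Op 19: insert b.com -> 10.0.0.2 (expiry=85+1=86). clock=85
Op 20: tick 2 -> clock=87. purged={b.com,e.com}
Op 21: tick 5 -> clock=92.
Op 22: insert d.com -> 10.0.0.1 (expiry=92+7=99). clock=92
Final clock = 92
Final cache (unexpired): {d.com} -> size=1

Answer: clock=92 cache_size=1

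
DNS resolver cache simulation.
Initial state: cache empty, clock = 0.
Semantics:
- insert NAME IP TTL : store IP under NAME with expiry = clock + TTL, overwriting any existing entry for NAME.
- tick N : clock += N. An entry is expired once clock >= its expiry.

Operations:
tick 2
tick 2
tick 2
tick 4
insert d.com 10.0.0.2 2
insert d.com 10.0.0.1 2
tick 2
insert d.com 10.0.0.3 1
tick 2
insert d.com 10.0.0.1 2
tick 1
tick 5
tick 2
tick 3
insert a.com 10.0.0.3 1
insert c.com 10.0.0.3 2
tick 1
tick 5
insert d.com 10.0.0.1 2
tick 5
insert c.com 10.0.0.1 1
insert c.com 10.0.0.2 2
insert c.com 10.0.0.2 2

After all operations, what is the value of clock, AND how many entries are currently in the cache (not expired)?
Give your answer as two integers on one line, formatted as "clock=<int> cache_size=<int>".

Op 1: tick 2 -> clock=2.
Op 2: tick 2 -> clock=4.
Op 3: tick 2 -> clock=6.
Op 4: tick 4 -> clock=10.
Op 5: insert d.com -> 10.0.0.2 (expiry=10+2=12). clock=10
Op 6: insert d.com -> 10.0.0.1 (expiry=10+2=12). clock=10
Op 7: tick 2 -> clock=12. purged={d.com}
Op 8: insert d.com -> 10.0.0.3 (expiry=12+1=13). clock=12
Op 9: tick 2 -> clock=14. purged={d.com}
Op 10: insert d.com -> 10.0.0.1 (expiry=14+2=16). clock=14
Op 11: tick 1 -> clock=15.
Op 12: tick 5 -> clock=20. purged={d.com}
Op 13: tick 2 -> clock=22.
Op 14: tick 3 -> clock=25.
Op 15: insert a.com -> 10.0.0.3 (expiry=25+1=26). clock=25
Op 16: insert c.com -> 10.0.0.3 (expiry=25+2=27). clock=25
Op 17: tick 1 -> clock=26. purged={a.com}
Op 18: tick 5 -> clock=31. purged={c.com}
Op 19: insert d.com -> 10.0.0.1 (expiry=31+2=33). clock=31
Op 20: tick 5 -> clock=36. purged={d.com}
Op 21: insert c.com -> 10.0.0.1 (expiry=36+1=37). clock=36
Op 22: insert c.com -> 10.0.0.2 (expiry=36+2=38). clock=36
Op 23: insert c.com -> 10.0.0.2 (expiry=36+2=38). clock=36
Final clock = 36
Final cache (unexpired): {c.com} -> size=1

Answer: clock=36 cache_size=1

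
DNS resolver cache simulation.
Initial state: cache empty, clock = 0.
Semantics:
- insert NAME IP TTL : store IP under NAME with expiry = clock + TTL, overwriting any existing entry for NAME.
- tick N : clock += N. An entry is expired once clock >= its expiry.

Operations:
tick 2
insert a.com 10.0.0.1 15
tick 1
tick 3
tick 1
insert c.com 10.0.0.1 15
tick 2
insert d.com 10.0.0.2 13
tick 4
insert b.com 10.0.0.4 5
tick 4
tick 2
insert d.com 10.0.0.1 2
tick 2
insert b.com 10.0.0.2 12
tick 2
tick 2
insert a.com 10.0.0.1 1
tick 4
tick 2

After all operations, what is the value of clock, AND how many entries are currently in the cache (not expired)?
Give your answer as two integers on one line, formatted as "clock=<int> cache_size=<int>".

Op 1: tick 2 -> clock=2.
Op 2: insert a.com -> 10.0.0.1 (expiry=2+15=17). clock=2
Op 3: tick 1 -> clock=3.
Op 4: tick 3 -> clock=6.
Op 5: tick 1 -> clock=7.
Op 6: insert c.com -> 10.0.0.1 (expiry=7+15=22). clock=7
Op 7: tick 2 -> clock=9.
Op 8: insert d.com -> 10.0.0.2 (expiry=9+13=22). clock=9
Op 9: tick 4 -> clock=13.
Op 10: insert b.com -> 10.0.0.4 (expiry=13+5=18). clock=13
Op 11: tick 4 -> clock=17. purged={a.com}
Op 12: tick 2 -> clock=19. purged={b.com}
Op 13: insert d.com -> 10.0.0.1 (expiry=19+2=21). clock=19
Op 14: tick 2 -> clock=21. purged={d.com}
Op 15: insert b.com -> 10.0.0.2 (expiry=21+12=33). clock=21
Op 16: tick 2 -> clock=23. purged={c.com}
Op 17: tick 2 -> clock=25.
Op 18: insert a.com -> 10.0.0.1 (expiry=25+1=26). clock=25
Op 19: tick 4 -> clock=29. purged={a.com}
Op 20: tick 2 -> clock=31.
Final clock = 31
Final cache (unexpired): {b.com} -> size=1

Answer: clock=31 cache_size=1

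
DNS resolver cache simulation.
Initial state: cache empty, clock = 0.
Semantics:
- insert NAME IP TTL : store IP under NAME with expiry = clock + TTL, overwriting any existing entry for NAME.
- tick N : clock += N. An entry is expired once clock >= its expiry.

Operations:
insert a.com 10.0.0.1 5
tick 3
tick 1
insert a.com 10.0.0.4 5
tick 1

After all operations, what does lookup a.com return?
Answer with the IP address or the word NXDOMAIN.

Op 1: insert a.com -> 10.0.0.1 (expiry=0+5=5). clock=0
Op 2: tick 3 -> clock=3.
Op 3: tick 1 -> clock=4.
Op 4: insert a.com -> 10.0.0.4 (expiry=4+5=9). clock=4
Op 5: tick 1 -> clock=5.
lookup a.com: present, ip=10.0.0.4 expiry=9 > clock=5

Answer: 10.0.0.4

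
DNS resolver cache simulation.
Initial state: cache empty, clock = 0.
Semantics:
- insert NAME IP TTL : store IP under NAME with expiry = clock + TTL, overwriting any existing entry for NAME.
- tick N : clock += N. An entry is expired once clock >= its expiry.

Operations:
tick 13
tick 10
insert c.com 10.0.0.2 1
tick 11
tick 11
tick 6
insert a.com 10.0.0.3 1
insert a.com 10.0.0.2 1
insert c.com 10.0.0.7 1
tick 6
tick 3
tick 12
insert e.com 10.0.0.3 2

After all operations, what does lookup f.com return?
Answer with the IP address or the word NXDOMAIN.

Answer: NXDOMAIN

Derivation:
Op 1: tick 13 -> clock=13.
Op 2: tick 10 -> clock=23.
Op 3: insert c.com -> 10.0.0.2 (expiry=23+1=24). clock=23
Op 4: tick 11 -> clock=34. purged={c.com}
Op 5: tick 11 -> clock=45.
Op 6: tick 6 -> clock=51.
Op 7: insert a.com -> 10.0.0.3 (expiry=51+1=52). clock=51
Op 8: insert a.com -> 10.0.0.2 (expiry=51+1=52). clock=51
Op 9: insert c.com -> 10.0.0.7 (expiry=51+1=52). clock=51
Op 10: tick 6 -> clock=57. purged={a.com,c.com}
Op 11: tick 3 -> clock=60.
Op 12: tick 12 -> clock=72.
Op 13: insert e.com -> 10.0.0.3 (expiry=72+2=74). clock=72
lookup f.com: not in cache (expired or never inserted)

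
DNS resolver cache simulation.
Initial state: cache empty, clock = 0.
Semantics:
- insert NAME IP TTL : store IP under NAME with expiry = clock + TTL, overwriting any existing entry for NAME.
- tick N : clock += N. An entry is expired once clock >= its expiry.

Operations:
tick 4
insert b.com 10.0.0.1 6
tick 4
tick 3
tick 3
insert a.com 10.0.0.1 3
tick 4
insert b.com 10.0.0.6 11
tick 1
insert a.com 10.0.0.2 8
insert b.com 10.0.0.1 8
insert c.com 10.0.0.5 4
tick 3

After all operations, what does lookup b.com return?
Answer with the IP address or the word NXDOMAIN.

Op 1: tick 4 -> clock=4.
Op 2: insert b.com -> 10.0.0.1 (expiry=4+6=10). clock=4
Op 3: tick 4 -> clock=8.
Op 4: tick 3 -> clock=11. purged={b.com}
Op 5: tick 3 -> clock=14.
Op 6: insert a.com -> 10.0.0.1 (expiry=14+3=17). clock=14
Op 7: tick 4 -> clock=18. purged={a.com}
Op 8: insert b.com -> 10.0.0.6 (expiry=18+11=29). clock=18
Op 9: tick 1 -> clock=19.
Op 10: insert a.com -> 10.0.0.2 (expiry=19+8=27). clock=19
Op 11: insert b.com -> 10.0.0.1 (expiry=19+8=27). clock=19
Op 12: insert c.com -> 10.0.0.5 (expiry=19+4=23). clock=19
Op 13: tick 3 -> clock=22.
lookup b.com: present, ip=10.0.0.1 expiry=27 > clock=22

Answer: 10.0.0.1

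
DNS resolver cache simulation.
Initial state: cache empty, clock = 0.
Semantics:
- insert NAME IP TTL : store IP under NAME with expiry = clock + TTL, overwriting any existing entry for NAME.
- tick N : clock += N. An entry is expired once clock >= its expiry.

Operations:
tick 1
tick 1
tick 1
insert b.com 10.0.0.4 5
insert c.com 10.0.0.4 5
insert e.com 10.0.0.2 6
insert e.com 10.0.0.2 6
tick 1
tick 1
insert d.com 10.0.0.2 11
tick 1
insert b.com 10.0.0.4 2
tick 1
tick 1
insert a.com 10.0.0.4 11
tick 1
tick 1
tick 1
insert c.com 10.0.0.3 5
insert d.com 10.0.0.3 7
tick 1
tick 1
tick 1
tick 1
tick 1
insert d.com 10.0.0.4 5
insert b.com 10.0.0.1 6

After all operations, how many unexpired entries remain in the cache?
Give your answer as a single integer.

Answer: 3

Derivation:
Op 1: tick 1 -> clock=1.
Op 2: tick 1 -> clock=2.
Op 3: tick 1 -> clock=3.
Op 4: insert b.com -> 10.0.0.4 (expiry=3+5=8). clock=3
Op 5: insert c.com -> 10.0.0.4 (expiry=3+5=8). clock=3
Op 6: insert e.com -> 10.0.0.2 (expiry=3+6=9). clock=3
Op 7: insert e.com -> 10.0.0.2 (expiry=3+6=9). clock=3
Op 8: tick 1 -> clock=4.
Op 9: tick 1 -> clock=5.
Op 10: insert d.com -> 10.0.0.2 (expiry=5+11=16). clock=5
Op 11: tick 1 -> clock=6.
Op 12: insert b.com -> 10.0.0.4 (expiry=6+2=8). clock=6
Op 13: tick 1 -> clock=7.
Op 14: tick 1 -> clock=8. purged={b.com,c.com}
Op 15: insert a.com -> 10.0.0.4 (expiry=8+11=19). clock=8
Op 16: tick 1 -> clock=9. purged={e.com}
Op 17: tick 1 -> clock=10.
Op 18: tick 1 -> clock=11.
Op 19: insert c.com -> 10.0.0.3 (expiry=11+5=16). clock=11
Op 20: insert d.com -> 10.0.0.3 (expiry=11+7=18). clock=11
Op 21: tick 1 -> clock=12.
Op 22: tick 1 -> clock=13.
Op 23: tick 1 -> clock=14.
Op 24: tick 1 -> clock=15.
Op 25: tick 1 -> clock=16. purged={c.com}
Op 26: insert d.com -> 10.0.0.4 (expiry=16+5=21). clock=16
Op 27: insert b.com -> 10.0.0.1 (expiry=16+6=22). clock=16
Final cache (unexpired): {a.com,b.com,d.com} -> size=3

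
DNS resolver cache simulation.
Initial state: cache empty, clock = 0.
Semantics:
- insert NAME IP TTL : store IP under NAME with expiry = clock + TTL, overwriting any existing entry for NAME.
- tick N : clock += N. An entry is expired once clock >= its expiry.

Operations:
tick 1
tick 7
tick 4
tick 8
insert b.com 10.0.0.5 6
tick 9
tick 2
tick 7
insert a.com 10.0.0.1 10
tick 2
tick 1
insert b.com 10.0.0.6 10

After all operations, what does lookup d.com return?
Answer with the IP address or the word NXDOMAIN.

Answer: NXDOMAIN

Derivation:
Op 1: tick 1 -> clock=1.
Op 2: tick 7 -> clock=8.
Op 3: tick 4 -> clock=12.
Op 4: tick 8 -> clock=20.
Op 5: insert b.com -> 10.0.0.5 (expiry=20+6=26). clock=20
Op 6: tick 9 -> clock=29. purged={b.com}
Op 7: tick 2 -> clock=31.
Op 8: tick 7 -> clock=38.
Op 9: insert a.com -> 10.0.0.1 (expiry=38+10=48). clock=38
Op 10: tick 2 -> clock=40.
Op 11: tick 1 -> clock=41.
Op 12: insert b.com -> 10.0.0.6 (expiry=41+10=51). clock=41
lookup d.com: not in cache (expired or never inserted)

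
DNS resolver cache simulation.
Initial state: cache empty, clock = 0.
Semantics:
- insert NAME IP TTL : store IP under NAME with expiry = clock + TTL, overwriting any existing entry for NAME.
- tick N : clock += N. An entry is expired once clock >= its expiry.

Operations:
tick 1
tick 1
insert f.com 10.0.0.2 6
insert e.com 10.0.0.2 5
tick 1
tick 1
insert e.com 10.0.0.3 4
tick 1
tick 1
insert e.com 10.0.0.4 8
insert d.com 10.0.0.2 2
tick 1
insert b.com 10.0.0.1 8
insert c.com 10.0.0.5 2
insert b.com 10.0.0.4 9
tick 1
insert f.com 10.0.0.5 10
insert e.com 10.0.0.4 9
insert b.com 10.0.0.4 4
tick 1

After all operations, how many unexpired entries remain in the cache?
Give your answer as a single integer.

Answer: 3

Derivation:
Op 1: tick 1 -> clock=1.
Op 2: tick 1 -> clock=2.
Op 3: insert f.com -> 10.0.0.2 (expiry=2+6=8). clock=2
Op 4: insert e.com -> 10.0.0.2 (expiry=2+5=7). clock=2
Op 5: tick 1 -> clock=3.
Op 6: tick 1 -> clock=4.
Op 7: insert e.com -> 10.0.0.3 (expiry=4+4=8). clock=4
Op 8: tick 1 -> clock=5.
Op 9: tick 1 -> clock=6.
Op 10: insert e.com -> 10.0.0.4 (expiry=6+8=14). clock=6
Op 11: insert d.com -> 10.0.0.2 (expiry=6+2=8). clock=6
Op 12: tick 1 -> clock=7.
Op 13: insert b.com -> 10.0.0.1 (expiry=7+8=15). clock=7
Op 14: insert c.com -> 10.0.0.5 (expiry=7+2=9). clock=7
Op 15: insert b.com -> 10.0.0.4 (expiry=7+9=16). clock=7
Op 16: tick 1 -> clock=8. purged={d.com,f.com}
Op 17: insert f.com -> 10.0.0.5 (expiry=8+10=18). clock=8
Op 18: insert e.com -> 10.0.0.4 (expiry=8+9=17). clock=8
Op 19: insert b.com -> 10.0.0.4 (expiry=8+4=12). clock=8
Op 20: tick 1 -> clock=9. purged={c.com}
Final cache (unexpired): {b.com,e.com,f.com} -> size=3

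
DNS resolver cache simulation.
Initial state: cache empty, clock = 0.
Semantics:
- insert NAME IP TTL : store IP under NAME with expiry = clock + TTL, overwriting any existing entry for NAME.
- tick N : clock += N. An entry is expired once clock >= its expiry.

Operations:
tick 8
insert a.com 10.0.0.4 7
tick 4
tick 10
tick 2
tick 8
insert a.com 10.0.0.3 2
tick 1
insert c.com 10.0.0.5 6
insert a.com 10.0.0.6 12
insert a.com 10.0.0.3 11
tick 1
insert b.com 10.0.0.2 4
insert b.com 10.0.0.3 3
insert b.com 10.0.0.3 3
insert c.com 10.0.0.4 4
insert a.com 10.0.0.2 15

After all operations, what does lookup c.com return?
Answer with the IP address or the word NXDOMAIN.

Op 1: tick 8 -> clock=8.
Op 2: insert a.com -> 10.0.0.4 (expiry=8+7=15). clock=8
Op 3: tick 4 -> clock=12.
Op 4: tick 10 -> clock=22. purged={a.com}
Op 5: tick 2 -> clock=24.
Op 6: tick 8 -> clock=32.
Op 7: insert a.com -> 10.0.0.3 (expiry=32+2=34). clock=32
Op 8: tick 1 -> clock=33.
Op 9: insert c.com -> 10.0.0.5 (expiry=33+6=39). clock=33
Op 10: insert a.com -> 10.0.0.6 (expiry=33+12=45). clock=33
Op 11: insert a.com -> 10.0.0.3 (expiry=33+11=44). clock=33
Op 12: tick 1 -> clock=34.
Op 13: insert b.com -> 10.0.0.2 (expiry=34+4=38). clock=34
Op 14: insert b.com -> 10.0.0.3 (expiry=34+3=37). clock=34
Op 15: insert b.com -> 10.0.0.3 (expiry=34+3=37). clock=34
Op 16: insert c.com -> 10.0.0.4 (expiry=34+4=38). clock=34
Op 17: insert a.com -> 10.0.0.2 (expiry=34+15=49). clock=34
lookup c.com: present, ip=10.0.0.4 expiry=38 > clock=34

Answer: 10.0.0.4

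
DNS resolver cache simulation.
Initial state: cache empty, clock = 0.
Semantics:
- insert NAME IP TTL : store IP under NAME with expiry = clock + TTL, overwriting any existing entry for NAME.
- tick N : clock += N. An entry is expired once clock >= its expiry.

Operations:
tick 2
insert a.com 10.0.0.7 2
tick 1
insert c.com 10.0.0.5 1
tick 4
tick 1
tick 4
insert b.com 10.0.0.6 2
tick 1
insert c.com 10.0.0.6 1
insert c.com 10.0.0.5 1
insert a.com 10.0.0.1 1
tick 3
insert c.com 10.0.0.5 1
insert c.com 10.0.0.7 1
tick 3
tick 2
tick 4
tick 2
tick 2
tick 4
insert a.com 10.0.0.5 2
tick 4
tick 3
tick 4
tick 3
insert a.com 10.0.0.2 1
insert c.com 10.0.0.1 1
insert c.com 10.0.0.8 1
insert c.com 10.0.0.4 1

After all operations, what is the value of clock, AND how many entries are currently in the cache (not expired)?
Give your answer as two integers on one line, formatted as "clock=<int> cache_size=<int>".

Answer: clock=47 cache_size=2

Derivation:
Op 1: tick 2 -> clock=2.
Op 2: insert a.com -> 10.0.0.7 (expiry=2+2=4). clock=2
Op 3: tick 1 -> clock=3.
Op 4: insert c.com -> 10.0.0.5 (expiry=3+1=4). clock=3
Op 5: tick 4 -> clock=7. purged={a.com,c.com}
Op 6: tick 1 -> clock=8.
Op 7: tick 4 -> clock=12.
Op 8: insert b.com -> 10.0.0.6 (expiry=12+2=14). clock=12
Op 9: tick 1 -> clock=13.
Op 10: insert c.com -> 10.0.0.6 (expiry=13+1=14). clock=13
Op 11: insert c.com -> 10.0.0.5 (expiry=13+1=14). clock=13
Op 12: insert a.com -> 10.0.0.1 (expiry=13+1=14). clock=13
Op 13: tick 3 -> clock=16. purged={a.com,b.com,c.com}
Op 14: insert c.com -> 10.0.0.5 (expiry=16+1=17). clock=16
Op 15: insert c.com -> 10.0.0.7 (expiry=16+1=17). clock=16
Op 16: tick 3 -> clock=19. purged={c.com}
Op 17: tick 2 -> clock=21.
Op 18: tick 4 -> clock=25.
Op 19: tick 2 -> clock=27.
Op 20: tick 2 -> clock=29.
Op 21: tick 4 -> clock=33.
Op 22: insert a.com -> 10.0.0.5 (expiry=33+2=35). clock=33
Op 23: tick 4 -> clock=37. purged={a.com}
Op 24: tick 3 -> clock=40.
Op 25: tick 4 -> clock=44.
Op 26: tick 3 -> clock=47.
Op 27: insert a.com -> 10.0.0.2 (expiry=47+1=48). clock=47
Op 28: insert c.com -> 10.0.0.1 (expiry=47+1=48). clock=47
Op 29: insert c.com -> 10.0.0.8 (expiry=47+1=48). clock=47
Op 30: insert c.com -> 10.0.0.4 (expiry=47+1=48). clock=47
Final clock = 47
Final cache (unexpired): {a.com,c.com} -> size=2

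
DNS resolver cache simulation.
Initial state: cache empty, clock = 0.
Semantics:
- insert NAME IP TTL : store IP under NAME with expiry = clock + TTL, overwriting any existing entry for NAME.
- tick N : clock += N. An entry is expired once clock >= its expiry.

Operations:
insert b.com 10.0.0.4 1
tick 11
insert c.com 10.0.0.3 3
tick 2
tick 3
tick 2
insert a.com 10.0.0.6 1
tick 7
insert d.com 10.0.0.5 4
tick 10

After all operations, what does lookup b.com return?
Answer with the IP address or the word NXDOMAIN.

Op 1: insert b.com -> 10.0.0.4 (expiry=0+1=1). clock=0
Op 2: tick 11 -> clock=11. purged={b.com}
Op 3: insert c.com -> 10.0.0.3 (expiry=11+3=14). clock=11
Op 4: tick 2 -> clock=13.
Op 5: tick 3 -> clock=16. purged={c.com}
Op 6: tick 2 -> clock=18.
Op 7: insert a.com -> 10.0.0.6 (expiry=18+1=19). clock=18
Op 8: tick 7 -> clock=25. purged={a.com}
Op 9: insert d.com -> 10.0.0.5 (expiry=25+4=29). clock=25
Op 10: tick 10 -> clock=35. purged={d.com}
lookup b.com: not in cache (expired or never inserted)

Answer: NXDOMAIN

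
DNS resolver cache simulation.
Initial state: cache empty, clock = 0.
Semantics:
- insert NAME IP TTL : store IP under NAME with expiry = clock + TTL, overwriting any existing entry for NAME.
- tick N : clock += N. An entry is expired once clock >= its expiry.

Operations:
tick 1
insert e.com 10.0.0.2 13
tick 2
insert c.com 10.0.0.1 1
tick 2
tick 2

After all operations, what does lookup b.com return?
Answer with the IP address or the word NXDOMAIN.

Answer: NXDOMAIN

Derivation:
Op 1: tick 1 -> clock=1.
Op 2: insert e.com -> 10.0.0.2 (expiry=1+13=14). clock=1
Op 3: tick 2 -> clock=3.
Op 4: insert c.com -> 10.0.0.1 (expiry=3+1=4). clock=3
Op 5: tick 2 -> clock=5. purged={c.com}
Op 6: tick 2 -> clock=7.
lookup b.com: not in cache (expired or never inserted)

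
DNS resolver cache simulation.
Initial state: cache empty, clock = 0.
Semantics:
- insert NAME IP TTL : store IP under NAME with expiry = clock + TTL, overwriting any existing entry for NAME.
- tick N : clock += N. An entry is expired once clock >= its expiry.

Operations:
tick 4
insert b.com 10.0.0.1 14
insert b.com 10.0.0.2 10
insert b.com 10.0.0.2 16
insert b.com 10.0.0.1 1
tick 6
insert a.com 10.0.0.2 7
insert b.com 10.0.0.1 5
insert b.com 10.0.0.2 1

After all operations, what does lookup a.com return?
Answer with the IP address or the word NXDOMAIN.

Answer: 10.0.0.2

Derivation:
Op 1: tick 4 -> clock=4.
Op 2: insert b.com -> 10.0.0.1 (expiry=4+14=18). clock=4
Op 3: insert b.com -> 10.0.0.2 (expiry=4+10=14). clock=4
Op 4: insert b.com -> 10.0.0.2 (expiry=4+16=20). clock=4
Op 5: insert b.com -> 10.0.0.1 (expiry=4+1=5). clock=4
Op 6: tick 6 -> clock=10. purged={b.com}
Op 7: insert a.com -> 10.0.0.2 (expiry=10+7=17). clock=10
Op 8: insert b.com -> 10.0.0.1 (expiry=10+5=15). clock=10
Op 9: insert b.com -> 10.0.0.2 (expiry=10+1=11). clock=10
lookup a.com: present, ip=10.0.0.2 expiry=17 > clock=10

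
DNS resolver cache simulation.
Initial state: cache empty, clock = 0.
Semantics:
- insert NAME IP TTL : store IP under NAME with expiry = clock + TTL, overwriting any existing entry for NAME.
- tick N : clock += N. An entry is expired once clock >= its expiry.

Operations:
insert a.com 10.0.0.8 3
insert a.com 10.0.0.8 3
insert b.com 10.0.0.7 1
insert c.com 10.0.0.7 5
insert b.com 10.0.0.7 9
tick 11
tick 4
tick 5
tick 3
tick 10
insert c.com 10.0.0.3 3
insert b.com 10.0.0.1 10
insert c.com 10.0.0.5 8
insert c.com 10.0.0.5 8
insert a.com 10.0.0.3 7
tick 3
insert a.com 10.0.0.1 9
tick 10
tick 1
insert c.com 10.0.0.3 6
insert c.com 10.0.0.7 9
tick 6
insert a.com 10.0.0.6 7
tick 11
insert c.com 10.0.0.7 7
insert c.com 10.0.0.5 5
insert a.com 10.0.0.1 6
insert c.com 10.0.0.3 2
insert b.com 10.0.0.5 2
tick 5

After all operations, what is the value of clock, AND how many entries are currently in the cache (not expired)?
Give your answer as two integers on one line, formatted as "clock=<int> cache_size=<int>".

Answer: clock=69 cache_size=1

Derivation:
Op 1: insert a.com -> 10.0.0.8 (expiry=0+3=3). clock=0
Op 2: insert a.com -> 10.0.0.8 (expiry=0+3=3). clock=0
Op 3: insert b.com -> 10.0.0.7 (expiry=0+1=1). clock=0
Op 4: insert c.com -> 10.0.0.7 (expiry=0+5=5). clock=0
Op 5: insert b.com -> 10.0.0.7 (expiry=0+9=9). clock=0
Op 6: tick 11 -> clock=11. purged={a.com,b.com,c.com}
Op 7: tick 4 -> clock=15.
Op 8: tick 5 -> clock=20.
Op 9: tick 3 -> clock=23.
Op 10: tick 10 -> clock=33.
Op 11: insert c.com -> 10.0.0.3 (expiry=33+3=36). clock=33
Op 12: insert b.com -> 10.0.0.1 (expiry=33+10=43). clock=33
Op 13: insert c.com -> 10.0.0.5 (expiry=33+8=41). clock=33
Op 14: insert c.com -> 10.0.0.5 (expiry=33+8=41). clock=33
Op 15: insert a.com -> 10.0.0.3 (expiry=33+7=40). clock=33
Op 16: tick 3 -> clock=36.
Op 17: insert a.com -> 10.0.0.1 (expiry=36+9=45). clock=36
Op 18: tick 10 -> clock=46. purged={a.com,b.com,c.com}
Op 19: tick 1 -> clock=47.
Op 20: insert c.com -> 10.0.0.3 (expiry=47+6=53). clock=47
Op 21: insert c.com -> 10.0.0.7 (expiry=47+9=56). clock=47
Op 22: tick 6 -> clock=53.
Op 23: insert a.com -> 10.0.0.6 (expiry=53+7=60). clock=53
Op 24: tick 11 -> clock=64. purged={a.com,c.com}
Op 25: insert c.com -> 10.0.0.7 (expiry=64+7=71). clock=64
Op 26: insert c.com -> 10.0.0.5 (expiry=64+5=69). clock=64
Op 27: insert a.com -> 10.0.0.1 (expiry=64+6=70). clock=64
Op 28: insert c.com -> 10.0.0.3 (expiry=64+2=66). clock=64
Op 29: insert b.com -> 10.0.0.5 (expiry=64+2=66). clock=64
Op 30: tick 5 -> clock=69. purged={b.com,c.com}
Final clock = 69
Final cache (unexpired): {a.com} -> size=1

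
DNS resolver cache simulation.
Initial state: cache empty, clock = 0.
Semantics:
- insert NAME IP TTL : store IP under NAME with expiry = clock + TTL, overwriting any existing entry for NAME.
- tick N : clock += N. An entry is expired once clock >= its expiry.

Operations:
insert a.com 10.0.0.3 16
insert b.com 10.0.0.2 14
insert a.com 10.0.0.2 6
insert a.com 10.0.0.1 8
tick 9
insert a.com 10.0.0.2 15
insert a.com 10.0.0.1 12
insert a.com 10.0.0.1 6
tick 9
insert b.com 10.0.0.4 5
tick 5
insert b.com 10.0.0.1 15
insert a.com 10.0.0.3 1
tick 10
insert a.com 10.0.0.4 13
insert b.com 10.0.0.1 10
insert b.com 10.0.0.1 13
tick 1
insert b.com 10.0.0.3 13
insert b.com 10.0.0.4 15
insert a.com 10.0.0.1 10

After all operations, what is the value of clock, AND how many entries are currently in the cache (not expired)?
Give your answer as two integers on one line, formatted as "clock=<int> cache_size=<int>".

Op 1: insert a.com -> 10.0.0.3 (expiry=0+16=16). clock=0
Op 2: insert b.com -> 10.0.0.2 (expiry=0+14=14). clock=0
Op 3: insert a.com -> 10.0.0.2 (expiry=0+6=6). clock=0
Op 4: insert a.com -> 10.0.0.1 (expiry=0+8=8). clock=0
Op 5: tick 9 -> clock=9. purged={a.com}
Op 6: insert a.com -> 10.0.0.2 (expiry=9+15=24). clock=9
Op 7: insert a.com -> 10.0.0.1 (expiry=9+12=21). clock=9
Op 8: insert a.com -> 10.0.0.1 (expiry=9+6=15). clock=9
Op 9: tick 9 -> clock=18. purged={a.com,b.com}
Op 10: insert b.com -> 10.0.0.4 (expiry=18+5=23). clock=18
Op 11: tick 5 -> clock=23. purged={b.com}
Op 12: insert b.com -> 10.0.0.1 (expiry=23+15=38). clock=23
Op 13: insert a.com -> 10.0.0.3 (expiry=23+1=24). clock=23
Op 14: tick 10 -> clock=33. purged={a.com}
Op 15: insert a.com -> 10.0.0.4 (expiry=33+13=46). clock=33
Op 16: insert b.com -> 10.0.0.1 (expiry=33+10=43). clock=33
Op 17: insert b.com -> 10.0.0.1 (expiry=33+13=46). clock=33
Op 18: tick 1 -> clock=34.
Op 19: insert b.com -> 10.0.0.3 (expiry=34+13=47). clock=34
Op 20: insert b.com -> 10.0.0.4 (expiry=34+15=49). clock=34
Op 21: insert a.com -> 10.0.0.1 (expiry=34+10=44). clock=34
Final clock = 34
Final cache (unexpired): {a.com,b.com} -> size=2

Answer: clock=34 cache_size=2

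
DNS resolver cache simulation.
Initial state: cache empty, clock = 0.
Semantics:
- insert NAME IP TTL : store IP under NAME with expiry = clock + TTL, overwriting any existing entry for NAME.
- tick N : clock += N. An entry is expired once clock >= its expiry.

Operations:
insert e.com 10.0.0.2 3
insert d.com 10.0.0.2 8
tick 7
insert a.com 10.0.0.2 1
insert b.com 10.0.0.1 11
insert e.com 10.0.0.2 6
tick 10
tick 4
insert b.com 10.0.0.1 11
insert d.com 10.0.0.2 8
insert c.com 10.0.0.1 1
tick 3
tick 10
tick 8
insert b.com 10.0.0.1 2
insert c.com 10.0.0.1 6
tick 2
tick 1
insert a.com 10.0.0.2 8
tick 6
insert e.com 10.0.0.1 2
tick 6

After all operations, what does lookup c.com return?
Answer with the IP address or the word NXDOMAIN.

Op 1: insert e.com -> 10.0.0.2 (expiry=0+3=3). clock=0
Op 2: insert d.com -> 10.0.0.2 (expiry=0+8=8). clock=0
Op 3: tick 7 -> clock=7. purged={e.com}
Op 4: insert a.com -> 10.0.0.2 (expiry=7+1=8). clock=7
Op 5: insert b.com -> 10.0.0.1 (expiry=7+11=18). clock=7
Op 6: insert e.com -> 10.0.0.2 (expiry=7+6=13). clock=7
Op 7: tick 10 -> clock=17. purged={a.com,d.com,e.com}
Op 8: tick 4 -> clock=21. purged={b.com}
Op 9: insert b.com -> 10.0.0.1 (expiry=21+11=32). clock=21
Op 10: insert d.com -> 10.0.0.2 (expiry=21+8=29). clock=21
Op 11: insert c.com -> 10.0.0.1 (expiry=21+1=22). clock=21
Op 12: tick 3 -> clock=24. purged={c.com}
Op 13: tick 10 -> clock=34. purged={b.com,d.com}
Op 14: tick 8 -> clock=42.
Op 15: insert b.com -> 10.0.0.1 (expiry=42+2=44). clock=42
Op 16: insert c.com -> 10.0.0.1 (expiry=42+6=48). clock=42
Op 17: tick 2 -> clock=44. purged={b.com}
Op 18: tick 1 -> clock=45.
Op 19: insert a.com -> 10.0.0.2 (expiry=45+8=53). clock=45
Op 20: tick 6 -> clock=51. purged={c.com}
Op 21: insert e.com -> 10.0.0.1 (expiry=51+2=53). clock=51
Op 22: tick 6 -> clock=57. purged={a.com,e.com}
lookup c.com: not in cache (expired or never inserted)

Answer: NXDOMAIN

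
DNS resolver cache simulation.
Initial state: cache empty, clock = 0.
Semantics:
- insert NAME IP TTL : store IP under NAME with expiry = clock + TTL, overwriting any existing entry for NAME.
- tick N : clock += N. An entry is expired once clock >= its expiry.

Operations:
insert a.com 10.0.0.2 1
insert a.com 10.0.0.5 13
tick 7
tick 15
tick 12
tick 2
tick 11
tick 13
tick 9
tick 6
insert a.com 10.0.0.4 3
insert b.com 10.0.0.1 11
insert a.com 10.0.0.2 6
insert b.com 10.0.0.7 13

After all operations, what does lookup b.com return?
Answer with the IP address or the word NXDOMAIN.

Answer: 10.0.0.7

Derivation:
Op 1: insert a.com -> 10.0.0.2 (expiry=0+1=1). clock=0
Op 2: insert a.com -> 10.0.0.5 (expiry=0+13=13). clock=0
Op 3: tick 7 -> clock=7.
Op 4: tick 15 -> clock=22. purged={a.com}
Op 5: tick 12 -> clock=34.
Op 6: tick 2 -> clock=36.
Op 7: tick 11 -> clock=47.
Op 8: tick 13 -> clock=60.
Op 9: tick 9 -> clock=69.
Op 10: tick 6 -> clock=75.
Op 11: insert a.com -> 10.0.0.4 (expiry=75+3=78). clock=75
Op 12: insert b.com -> 10.0.0.1 (expiry=75+11=86). clock=75
Op 13: insert a.com -> 10.0.0.2 (expiry=75+6=81). clock=75
Op 14: insert b.com -> 10.0.0.7 (expiry=75+13=88). clock=75
lookup b.com: present, ip=10.0.0.7 expiry=88 > clock=75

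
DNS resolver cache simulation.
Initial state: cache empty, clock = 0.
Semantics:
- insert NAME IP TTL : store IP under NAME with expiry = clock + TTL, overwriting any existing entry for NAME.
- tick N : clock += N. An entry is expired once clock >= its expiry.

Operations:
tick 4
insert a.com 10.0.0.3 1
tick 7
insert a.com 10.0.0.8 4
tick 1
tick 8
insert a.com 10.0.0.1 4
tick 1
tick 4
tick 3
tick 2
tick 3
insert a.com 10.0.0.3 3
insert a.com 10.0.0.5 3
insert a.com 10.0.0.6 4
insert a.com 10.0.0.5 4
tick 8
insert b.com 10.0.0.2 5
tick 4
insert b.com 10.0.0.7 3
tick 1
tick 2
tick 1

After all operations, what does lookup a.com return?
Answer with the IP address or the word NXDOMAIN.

Op 1: tick 4 -> clock=4.
Op 2: insert a.com -> 10.0.0.3 (expiry=4+1=5). clock=4
Op 3: tick 7 -> clock=11. purged={a.com}
Op 4: insert a.com -> 10.0.0.8 (expiry=11+4=15). clock=11
Op 5: tick 1 -> clock=12.
Op 6: tick 8 -> clock=20. purged={a.com}
Op 7: insert a.com -> 10.0.0.1 (expiry=20+4=24). clock=20
Op 8: tick 1 -> clock=21.
Op 9: tick 4 -> clock=25. purged={a.com}
Op 10: tick 3 -> clock=28.
Op 11: tick 2 -> clock=30.
Op 12: tick 3 -> clock=33.
Op 13: insert a.com -> 10.0.0.3 (expiry=33+3=36). clock=33
Op 14: insert a.com -> 10.0.0.5 (expiry=33+3=36). clock=33
Op 15: insert a.com -> 10.0.0.6 (expiry=33+4=37). clock=33
Op 16: insert a.com -> 10.0.0.5 (expiry=33+4=37). clock=33
Op 17: tick 8 -> clock=41. purged={a.com}
Op 18: insert b.com -> 10.0.0.2 (expiry=41+5=46). clock=41
Op 19: tick 4 -> clock=45.
Op 20: insert b.com -> 10.0.0.7 (expiry=45+3=48). clock=45
Op 21: tick 1 -> clock=46.
Op 22: tick 2 -> clock=48. purged={b.com}
Op 23: tick 1 -> clock=49.
lookup a.com: not in cache (expired or never inserted)

Answer: NXDOMAIN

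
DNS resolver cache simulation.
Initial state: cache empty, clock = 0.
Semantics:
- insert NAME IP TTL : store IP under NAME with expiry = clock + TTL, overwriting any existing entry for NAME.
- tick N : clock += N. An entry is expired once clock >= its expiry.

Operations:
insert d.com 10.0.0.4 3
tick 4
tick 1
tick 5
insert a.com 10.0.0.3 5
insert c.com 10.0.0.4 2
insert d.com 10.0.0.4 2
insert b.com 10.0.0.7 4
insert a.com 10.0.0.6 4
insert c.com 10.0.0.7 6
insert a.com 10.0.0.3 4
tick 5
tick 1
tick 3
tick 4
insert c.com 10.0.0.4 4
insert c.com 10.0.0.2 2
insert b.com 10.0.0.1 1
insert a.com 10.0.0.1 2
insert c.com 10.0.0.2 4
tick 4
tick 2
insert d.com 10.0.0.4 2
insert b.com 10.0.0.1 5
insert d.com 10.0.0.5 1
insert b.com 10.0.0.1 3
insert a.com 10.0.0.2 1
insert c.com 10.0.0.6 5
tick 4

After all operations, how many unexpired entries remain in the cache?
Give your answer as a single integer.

Op 1: insert d.com -> 10.0.0.4 (expiry=0+3=3). clock=0
Op 2: tick 4 -> clock=4. purged={d.com}
Op 3: tick 1 -> clock=5.
Op 4: tick 5 -> clock=10.
Op 5: insert a.com -> 10.0.0.3 (expiry=10+5=15). clock=10
Op 6: insert c.com -> 10.0.0.4 (expiry=10+2=12). clock=10
Op 7: insert d.com -> 10.0.0.4 (expiry=10+2=12). clock=10
Op 8: insert b.com -> 10.0.0.7 (expiry=10+4=14). clock=10
Op 9: insert a.com -> 10.0.0.6 (expiry=10+4=14). clock=10
Op 10: insert c.com -> 10.0.0.7 (expiry=10+6=16). clock=10
Op 11: insert a.com -> 10.0.0.3 (expiry=10+4=14). clock=10
Op 12: tick 5 -> clock=15. purged={a.com,b.com,d.com}
Op 13: tick 1 -> clock=16. purged={c.com}
Op 14: tick 3 -> clock=19.
Op 15: tick 4 -> clock=23.
Op 16: insert c.com -> 10.0.0.4 (expiry=23+4=27). clock=23
Op 17: insert c.com -> 10.0.0.2 (expiry=23+2=25). clock=23
Op 18: insert b.com -> 10.0.0.1 (expiry=23+1=24). clock=23
Op 19: insert a.com -> 10.0.0.1 (expiry=23+2=25). clock=23
Op 20: insert c.com -> 10.0.0.2 (expiry=23+4=27). clock=23
Op 21: tick 4 -> clock=27. purged={a.com,b.com,c.com}
Op 22: tick 2 -> clock=29.
Op 23: insert d.com -> 10.0.0.4 (expiry=29+2=31). clock=29
Op 24: insert b.com -> 10.0.0.1 (expiry=29+5=34). clock=29
Op 25: insert d.com -> 10.0.0.5 (expiry=29+1=30). clock=29
Op 26: insert b.com -> 10.0.0.1 (expiry=29+3=32). clock=29
Op 27: insert a.com -> 10.0.0.2 (expiry=29+1=30). clock=29
Op 28: insert c.com -> 10.0.0.6 (expiry=29+5=34). clock=29
Op 29: tick 4 -> clock=33. purged={a.com,b.com,d.com}
Final cache (unexpired): {c.com} -> size=1

Answer: 1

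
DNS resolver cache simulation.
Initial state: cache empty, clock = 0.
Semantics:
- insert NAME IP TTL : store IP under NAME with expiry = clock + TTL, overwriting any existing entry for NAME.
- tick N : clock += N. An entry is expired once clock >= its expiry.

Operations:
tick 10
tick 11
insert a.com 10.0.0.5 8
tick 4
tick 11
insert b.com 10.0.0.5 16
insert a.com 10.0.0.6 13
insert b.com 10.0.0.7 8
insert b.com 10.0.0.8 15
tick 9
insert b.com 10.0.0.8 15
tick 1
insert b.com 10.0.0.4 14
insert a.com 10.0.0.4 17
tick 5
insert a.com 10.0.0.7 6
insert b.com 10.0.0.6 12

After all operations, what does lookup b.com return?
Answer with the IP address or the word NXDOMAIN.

Answer: 10.0.0.6

Derivation:
Op 1: tick 10 -> clock=10.
Op 2: tick 11 -> clock=21.
Op 3: insert a.com -> 10.0.0.5 (expiry=21+8=29). clock=21
Op 4: tick 4 -> clock=25.
Op 5: tick 11 -> clock=36. purged={a.com}
Op 6: insert b.com -> 10.0.0.5 (expiry=36+16=52). clock=36
Op 7: insert a.com -> 10.0.0.6 (expiry=36+13=49). clock=36
Op 8: insert b.com -> 10.0.0.7 (expiry=36+8=44). clock=36
Op 9: insert b.com -> 10.0.0.8 (expiry=36+15=51). clock=36
Op 10: tick 9 -> clock=45.
Op 11: insert b.com -> 10.0.0.8 (expiry=45+15=60). clock=45
Op 12: tick 1 -> clock=46.
Op 13: insert b.com -> 10.0.0.4 (expiry=46+14=60). clock=46
Op 14: insert a.com -> 10.0.0.4 (expiry=46+17=63). clock=46
Op 15: tick 5 -> clock=51.
Op 16: insert a.com -> 10.0.0.7 (expiry=51+6=57). clock=51
Op 17: insert b.com -> 10.0.0.6 (expiry=51+12=63). clock=51
lookup b.com: present, ip=10.0.0.6 expiry=63 > clock=51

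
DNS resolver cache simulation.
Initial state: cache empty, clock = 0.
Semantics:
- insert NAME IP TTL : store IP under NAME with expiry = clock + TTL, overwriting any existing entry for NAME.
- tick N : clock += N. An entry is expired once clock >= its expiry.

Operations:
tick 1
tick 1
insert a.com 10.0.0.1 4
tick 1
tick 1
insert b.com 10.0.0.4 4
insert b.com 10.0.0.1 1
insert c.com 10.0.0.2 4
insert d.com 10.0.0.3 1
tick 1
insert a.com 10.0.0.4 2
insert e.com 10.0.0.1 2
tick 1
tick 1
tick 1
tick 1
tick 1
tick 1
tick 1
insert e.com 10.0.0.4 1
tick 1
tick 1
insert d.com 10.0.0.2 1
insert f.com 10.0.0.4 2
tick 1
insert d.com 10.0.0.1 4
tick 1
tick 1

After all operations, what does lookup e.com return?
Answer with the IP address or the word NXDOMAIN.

Answer: NXDOMAIN

Derivation:
Op 1: tick 1 -> clock=1.
Op 2: tick 1 -> clock=2.
Op 3: insert a.com -> 10.0.0.1 (expiry=2+4=6). clock=2
Op 4: tick 1 -> clock=3.
Op 5: tick 1 -> clock=4.
Op 6: insert b.com -> 10.0.0.4 (expiry=4+4=8). clock=4
Op 7: insert b.com -> 10.0.0.1 (expiry=4+1=5). clock=4
Op 8: insert c.com -> 10.0.0.2 (expiry=4+4=8). clock=4
Op 9: insert d.com -> 10.0.0.3 (expiry=4+1=5). clock=4
Op 10: tick 1 -> clock=5. purged={b.com,d.com}
Op 11: insert a.com -> 10.0.0.4 (expiry=5+2=7). clock=5
Op 12: insert e.com -> 10.0.0.1 (expiry=5+2=7). clock=5
Op 13: tick 1 -> clock=6.
Op 14: tick 1 -> clock=7. purged={a.com,e.com}
Op 15: tick 1 -> clock=8. purged={c.com}
Op 16: tick 1 -> clock=9.
Op 17: tick 1 -> clock=10.
Op 18: tick 1 -> clock=11.
Op 19: tick 1 -> clock=12.
Op 20: insert e.com -> 10.0.0.4 (expiry=12+1=13). clock=12
Op 21: tick 1 -> clock=13. purged={e.com}
Op 22: tick 1 -> clock=14.
Op 23: insert d.com -> 10.0.0.2 (expiry=14+1=15). clock=14
Op 24: insert f.com -> 10.0.0.4 (expiry=14+2=16). clock=14
Op 25: tick 1 -> clock=15. purged={d.com}
Op 26: insert d.com -> 10.0.0.1 (expiry=15+4=19). clock=15
Op 27: tick 1 -> clock=16. purged={f.com}
Op 28: tick 1 -> clock=17.
lookup e.com: not in cache (expired or never inserted)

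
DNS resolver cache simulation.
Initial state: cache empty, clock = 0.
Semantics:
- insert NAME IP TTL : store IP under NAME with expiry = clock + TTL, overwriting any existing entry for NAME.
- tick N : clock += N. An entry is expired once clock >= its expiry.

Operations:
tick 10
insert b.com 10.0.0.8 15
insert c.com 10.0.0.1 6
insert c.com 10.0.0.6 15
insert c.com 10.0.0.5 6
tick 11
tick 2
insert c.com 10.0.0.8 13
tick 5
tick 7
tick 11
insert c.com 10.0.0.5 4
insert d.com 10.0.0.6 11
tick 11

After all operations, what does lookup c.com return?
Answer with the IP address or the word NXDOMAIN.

Answer: NXDOMAIN

Derivation:
Op 1: tick 10 -> clock=10.
Op 2: insert b.com -> 10.0.0.8 (expiry=10+15=25). clock=10
Op 3: insert c.com -> 10.0.0.1 (expiry=10+6=16). clock=10
Op 4: insert c.com -> 10.0.0.6 (expiry=10+15=25). clock=10
Op 5: insert c.com -> 10.0.0.5 (expiry=10+6=16). clock=10
Op 6: tick 11 -> clock=21. purged={c.com}
Op 7: tick 2 -> clock=23.
Op 8: insert c.com -> 10.0.0.8 (expiry=23+13=36). clock=23
Op 9: tick 5 -> clock=28. purged={b.com}
Op 10: tick 7 -> clock=35.
Op 11: tick 11 -> clock=46. purged={c.com}
Op 12: insert c.com -> 10.0.0.5 (expiry=46+4=50). clock=46
Op 13: insert d.com -> 10.0.0.6 (expiry=46+11=57). clock=46
Op 14: tick 11 -> clock=57. purged={c.com,d.com}
lookup c.com: not in cache (expired or never inserted)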